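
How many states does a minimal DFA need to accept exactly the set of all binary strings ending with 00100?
By Myhill–Nerode, count the distinguishable equivalence classes: 6 classes — one per longest suffix of the input that is a prefix of '00100' (lengths 0 through 5); only the length-5 class is accepting.
6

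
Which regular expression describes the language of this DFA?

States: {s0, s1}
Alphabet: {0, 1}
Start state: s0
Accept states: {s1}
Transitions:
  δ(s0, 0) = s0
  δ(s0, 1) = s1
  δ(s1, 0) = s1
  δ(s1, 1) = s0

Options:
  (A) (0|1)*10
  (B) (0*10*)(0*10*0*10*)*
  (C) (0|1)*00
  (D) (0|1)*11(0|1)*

Check each option against the DFA on short strings; one disagreement eliminates an option:
  (A) (0|1)*10: on '1' the DFA goes s0 → s1 and accepts (s1 ∈ Accept), but the regex does not match it → eliminate
  (B) (0*10*)(0*10*0*10*)*: agrees with the DFA on every string of length ≤ 6
  (C) (0|1)*00: on '1' the DFA goes s0 → s1 and accepts (s1 ∈ Accept), but the regex does not match it → eliminate
  (D) (0|1)*11(0|1)*: on '1' the DFA goes s0 → s1 and accepts (s1 ∈ Accept), but the regex does not match it → eliminate
Only (B) is consistent with the DFA.
(B) (0*10*)(0*10*0*10*)*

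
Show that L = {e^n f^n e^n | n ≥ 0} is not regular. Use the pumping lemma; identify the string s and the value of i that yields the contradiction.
Assume L is regular with pumping length p. Idea: pumping the first e-block unbalances it against the other two.
Choose s = e^p f^p e^p ∈ L (|s| = 3p ≥ p). By the pumping lemma, s = xyz with |xy| ≤ p, |y| > 0, so y = e^k with k ≥ 1, inside the first e-block. Then xy²z = e^(p+k) f^p e^p. The first block has length p+k ≠ p, so the three block lengths are no longer equal and xy²z ∉ L.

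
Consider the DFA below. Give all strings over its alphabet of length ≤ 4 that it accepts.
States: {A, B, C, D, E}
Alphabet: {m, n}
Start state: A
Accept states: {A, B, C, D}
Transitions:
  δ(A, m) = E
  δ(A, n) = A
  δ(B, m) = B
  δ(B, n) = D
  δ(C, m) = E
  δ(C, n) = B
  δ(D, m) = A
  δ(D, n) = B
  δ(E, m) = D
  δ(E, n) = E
ε, n, mm, nn, mmm, mmn, mnm, nmm, nnn, mmmn, mmnm, mmnn, mnmm, mnmn, mnnm, nmmm, nmmn, nmnm, nnmm, nnnn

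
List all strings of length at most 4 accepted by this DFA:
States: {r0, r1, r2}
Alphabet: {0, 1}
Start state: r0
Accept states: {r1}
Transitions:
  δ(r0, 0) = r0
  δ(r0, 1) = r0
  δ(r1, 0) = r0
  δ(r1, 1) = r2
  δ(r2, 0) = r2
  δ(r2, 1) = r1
None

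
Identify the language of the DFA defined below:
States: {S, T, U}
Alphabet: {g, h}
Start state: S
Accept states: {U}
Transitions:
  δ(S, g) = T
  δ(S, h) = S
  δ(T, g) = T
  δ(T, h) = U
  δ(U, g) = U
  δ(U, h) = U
Testing a few strings:
  'ggg' → reject
  'hggh' → accept
  'hgg' → reject
  'g' → reject
State roles: S=no g seen yet; T=seen a g, waiting for h; U=substring gh seen
All strings over {g,h} containing the substring gh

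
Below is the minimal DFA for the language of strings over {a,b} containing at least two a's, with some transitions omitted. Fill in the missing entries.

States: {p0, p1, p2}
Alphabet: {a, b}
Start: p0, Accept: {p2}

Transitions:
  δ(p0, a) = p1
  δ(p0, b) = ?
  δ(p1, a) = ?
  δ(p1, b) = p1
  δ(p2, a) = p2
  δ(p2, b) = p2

From the language and accept set, identify what each state tracks — p0: zero a's seen; p1: one a seen; p2: ≥ two a's seen.
Each missing δ(q, a) is the state matching the new tracked value after reading a.
δ(p0, b) = p0; δ(p1, a) = p2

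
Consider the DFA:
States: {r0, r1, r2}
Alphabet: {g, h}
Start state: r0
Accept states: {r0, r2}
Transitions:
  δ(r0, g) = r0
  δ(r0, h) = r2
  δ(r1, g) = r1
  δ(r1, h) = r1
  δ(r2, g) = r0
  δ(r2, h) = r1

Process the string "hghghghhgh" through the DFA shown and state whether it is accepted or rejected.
Processing string "hghghghhgh":
  r0 --h--> r2
  r2 --g--> r0
  r0 --h--> r2
  r2 --g--> r0
  r0 --h--> r2
  r2 --g--> r0
  r0 --h--> r2
  r2 --h--> r1
  r1 --g--> r1
  r1 --h--> r1
Final state: r1
Accept states: {r0, r2}
No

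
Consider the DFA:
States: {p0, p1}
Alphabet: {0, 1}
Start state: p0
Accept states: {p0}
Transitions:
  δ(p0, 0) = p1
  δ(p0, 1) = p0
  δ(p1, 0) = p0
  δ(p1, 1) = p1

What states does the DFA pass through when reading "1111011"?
read '1': p0 → p0
  read '1': p0 → p0
  read '1': p0 → p0
  read '1': p0 → p0
  read '0': p0 → p1
  read '1': p1 → p1
  read '1': p1 → p1
p0 -> p0 -> p0 -> p0 -> p0 -> p1 -> p1 -> p1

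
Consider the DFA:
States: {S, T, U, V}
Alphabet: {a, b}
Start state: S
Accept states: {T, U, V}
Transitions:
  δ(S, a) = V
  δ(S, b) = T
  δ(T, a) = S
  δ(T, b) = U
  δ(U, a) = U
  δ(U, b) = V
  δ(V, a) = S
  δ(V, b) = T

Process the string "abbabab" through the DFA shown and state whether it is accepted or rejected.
Processing string "abbabab":
  S --a--> V
  V --b--> T
  T --b--> U
  U --a--> U
  U --b--> V
  V --a--> S
  S --b--> T
Final state: T
Accept states: {T, U, V}
Yes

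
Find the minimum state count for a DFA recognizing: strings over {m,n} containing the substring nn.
By Myhill–Nerode, count the distinguishable equivalence classes: 3 classes — one per longest suffix of the input that is a prefix of 'nn' (lengths 0 through 1), plus an absorbing 'already seen nn' class.
3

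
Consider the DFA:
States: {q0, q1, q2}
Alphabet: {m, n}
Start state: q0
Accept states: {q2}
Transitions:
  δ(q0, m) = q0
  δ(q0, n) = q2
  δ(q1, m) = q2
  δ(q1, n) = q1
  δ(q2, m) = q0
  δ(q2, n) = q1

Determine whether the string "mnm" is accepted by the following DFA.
Processing string "mnm":
  q0 --m--> q0
  q0 --n--> q2
  q2 --m--> q0
Final state: q0
Accept states: {q2}
No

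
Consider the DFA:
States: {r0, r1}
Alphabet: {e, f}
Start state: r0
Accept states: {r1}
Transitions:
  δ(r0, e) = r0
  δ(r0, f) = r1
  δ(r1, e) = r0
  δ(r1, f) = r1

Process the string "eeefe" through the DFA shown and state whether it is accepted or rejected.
Processing string "eeefe":
  r0 --e--> r0
  r0 --e--> r0
  r0 --e--> r0
  r0 --f--> r1
  r1 --e--> r0
Final state: r0
Accept states: {r1}
No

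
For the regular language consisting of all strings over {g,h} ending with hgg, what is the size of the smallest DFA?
By Myhill–Nerode, count the distinguishable equivalence classes: 4 classes — one per longest suffix of the input that is a prefix of 'hgg' (lengths 0 through 3); only the length-3 class is accepting.
4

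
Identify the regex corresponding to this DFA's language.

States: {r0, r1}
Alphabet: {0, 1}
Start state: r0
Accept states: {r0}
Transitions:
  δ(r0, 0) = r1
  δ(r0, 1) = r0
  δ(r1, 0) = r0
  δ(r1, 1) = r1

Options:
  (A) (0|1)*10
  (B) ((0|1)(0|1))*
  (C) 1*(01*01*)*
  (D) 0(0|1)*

Check each option against the DFA on short strings; one disagreement eliminates an option:
  (A) (0|1)*10: on ε the DFA stays in r0 and accepts (r0 ∈ Accept), but the regex does not match it → eliminate
  (B) ((0|1)(0|1))*: on '1' the DFA goes r0 → r0 and accepts (r0 ∈ Accept), but the regex does not match it → eliminate
  (C) 1*(01*01*)*: agrees with the DFA on every string of length ≤ 6
  (D) 0(0|1)*: on ε the DFA stays in r0 and accepts (r0 ∈ Accept), but the regex does not match it → eliminate
Only (C) is consistent with the DFA.
(C) 1*(01*01*)*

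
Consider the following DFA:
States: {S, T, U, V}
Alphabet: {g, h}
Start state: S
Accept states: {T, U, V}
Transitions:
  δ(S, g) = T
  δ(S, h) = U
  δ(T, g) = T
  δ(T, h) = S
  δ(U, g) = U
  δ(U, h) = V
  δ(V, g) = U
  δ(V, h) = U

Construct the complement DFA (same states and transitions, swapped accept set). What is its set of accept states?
Complement accept states = All states \ Original accept states
= {S, T, U, V} \ {T, U, V}
{S}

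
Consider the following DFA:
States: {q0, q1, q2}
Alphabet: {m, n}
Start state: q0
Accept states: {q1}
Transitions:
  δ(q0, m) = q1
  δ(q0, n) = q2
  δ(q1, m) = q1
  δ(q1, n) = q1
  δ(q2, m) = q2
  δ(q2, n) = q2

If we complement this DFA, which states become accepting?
Complement accept states = All states \ Original accept states
= {q0, q1, q2} \ {q1}
{q0, q2}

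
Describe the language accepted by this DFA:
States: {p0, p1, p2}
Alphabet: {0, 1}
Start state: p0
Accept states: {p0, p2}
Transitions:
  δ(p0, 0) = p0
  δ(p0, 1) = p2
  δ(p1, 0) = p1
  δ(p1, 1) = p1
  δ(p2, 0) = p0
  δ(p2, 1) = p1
Testing a few strings:
  '1100' → reject
  '001' → accept
  '1' → accept
  '01' → accept
State roles: p0=last symbol not 1 (ok); p1=saw 11 (dead); p2=last symbol 1 (ok)
All binary strings with no two consecutive 1's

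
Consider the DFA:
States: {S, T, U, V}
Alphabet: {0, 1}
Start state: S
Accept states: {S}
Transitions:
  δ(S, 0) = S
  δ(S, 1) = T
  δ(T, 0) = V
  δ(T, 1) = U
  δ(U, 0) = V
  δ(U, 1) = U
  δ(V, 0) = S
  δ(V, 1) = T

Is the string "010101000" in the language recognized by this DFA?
Processing string "010101000":
  S --0--> S
  S --1--> T
  T --0--> V
  V --1--> T
  T --0--> V
  V --1--> T
  T --0--> V
  V --0--> S
  S --0--> S
Final state: S
Accept states: {S}
Yes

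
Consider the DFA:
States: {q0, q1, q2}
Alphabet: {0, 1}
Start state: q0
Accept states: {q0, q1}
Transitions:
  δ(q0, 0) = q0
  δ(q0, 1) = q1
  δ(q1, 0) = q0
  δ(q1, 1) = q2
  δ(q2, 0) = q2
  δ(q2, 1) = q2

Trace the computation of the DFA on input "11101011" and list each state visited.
read '1': q0 → q1
  read '1': q1 → q2
  read '1': q2 → q2
  read '0': q2 → q2
  read '1': q2 → q2
  read '0': q2 → q2
  read '1': q2 → q2
  read '1': q2 → q2
q0 -> q1 -> q2 -> q2 -> q2 -> q2 -> q2 -> q2 -> q2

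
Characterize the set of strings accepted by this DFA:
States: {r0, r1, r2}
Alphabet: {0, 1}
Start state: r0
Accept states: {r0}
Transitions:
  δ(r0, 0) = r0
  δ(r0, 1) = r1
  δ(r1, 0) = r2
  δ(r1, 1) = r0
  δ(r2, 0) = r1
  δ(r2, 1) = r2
Testing a few strings:
  '000' → accept
  '1' → reject
  '0011' → accept
  '10' → reject
State roles: r0=value ≡ 0 (mod 3); r1=value ≡ 1 (mod 3); r2=value ≡ 2 (mod 3)
All binary strings representing a multiple of 3 (read in base 2; leading zeros allowed and ε counts as 0)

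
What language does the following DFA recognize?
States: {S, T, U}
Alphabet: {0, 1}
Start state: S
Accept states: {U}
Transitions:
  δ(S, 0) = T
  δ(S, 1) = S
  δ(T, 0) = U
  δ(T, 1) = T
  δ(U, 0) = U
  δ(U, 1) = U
Testing a few strings:
  '110' → reject
  '101' → reject
  '00' → accept
  '0' → reject
State roles: S=zero 0's seen; T=one 0 seen; U=≥ two 0's seen
All binary strings containing at least two 0's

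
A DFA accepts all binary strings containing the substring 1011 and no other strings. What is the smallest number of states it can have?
By Myhill–Nerode, count the distinguishable equivalence classes: 5 classes — one per longest suffix of the input that is a prefix of '1011' (lengths 0 through 3), plus an absorbing 'already seen 1011' class.
5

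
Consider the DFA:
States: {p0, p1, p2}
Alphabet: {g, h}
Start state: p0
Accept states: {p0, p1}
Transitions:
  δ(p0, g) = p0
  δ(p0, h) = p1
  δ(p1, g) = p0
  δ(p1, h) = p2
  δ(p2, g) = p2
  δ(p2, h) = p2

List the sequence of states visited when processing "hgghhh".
read 'h': p0 → p1
  read 'g': p1 → p0
  read 'g': p0 → p0
  read 'h': p0 → p1
  read 'h': p1 → p2
  read 'h': p2 → p2
p0 -> p1 -> p0 -> p0 -> p1 -> p2 -> p2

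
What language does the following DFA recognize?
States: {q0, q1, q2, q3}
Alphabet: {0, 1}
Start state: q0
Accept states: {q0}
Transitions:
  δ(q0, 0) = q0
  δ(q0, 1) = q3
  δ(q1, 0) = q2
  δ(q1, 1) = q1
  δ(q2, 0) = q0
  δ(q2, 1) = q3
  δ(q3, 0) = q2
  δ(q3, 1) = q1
Testing a few strings:
  '1101' → reject
  '00' → accept
  '01' → reject
  '111' → reject
State roles: q0=value ≡ 0 (mod 4); q1=value ≡ 3 (mod 4); q2=value ≡ 2 (mod 4); q3=value ≡ 1 (mod 4)
All binary strings representing a multiple of 4 (read in base 2; leading zeros allowed and ε counts as 0)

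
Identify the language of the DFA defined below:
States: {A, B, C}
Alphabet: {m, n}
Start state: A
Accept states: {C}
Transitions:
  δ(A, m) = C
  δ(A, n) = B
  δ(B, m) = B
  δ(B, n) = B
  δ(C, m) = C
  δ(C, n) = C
Testing a few strings:
  'mm' → accept
  'mnm' → accept
  'mmm' → accept
  'm' → accept
State roles: A=no input read; B=started with n (dead); C=started with m
All strings over {m,n} starting with m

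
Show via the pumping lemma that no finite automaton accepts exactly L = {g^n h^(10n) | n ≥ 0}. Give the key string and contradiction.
Assume L is regular with pumping length p. Idea: pumping the g-block breaks the 1:10 ratio.
Choose s = g^p h^(10p) (length 11p ≥ p). By the pumping lemma, s = xyz with |xy| ≤ p, |y| > 0, so y = g^k with k ≥ 1. Then xy²z = g^(p+k) h^(10p). For this to be in L we would need 10p = 10(p+k), i.e. 10k = 0, contradicting k ≥ 1. So xy²z ∉ L.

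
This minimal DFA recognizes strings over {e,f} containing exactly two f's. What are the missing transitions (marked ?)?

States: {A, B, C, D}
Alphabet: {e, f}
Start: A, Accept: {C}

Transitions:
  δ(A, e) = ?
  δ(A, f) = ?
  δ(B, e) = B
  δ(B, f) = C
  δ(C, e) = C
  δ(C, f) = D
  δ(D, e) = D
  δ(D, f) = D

From the language and accept set, identify what each state tracks — A: zero f's; B: one f; C: two f's; D: ≥ three f's (dead).
Each missing δ(q, a) is the state matching the new tracked value after reading a.
δ(A, e) = A; δ(A, f) = B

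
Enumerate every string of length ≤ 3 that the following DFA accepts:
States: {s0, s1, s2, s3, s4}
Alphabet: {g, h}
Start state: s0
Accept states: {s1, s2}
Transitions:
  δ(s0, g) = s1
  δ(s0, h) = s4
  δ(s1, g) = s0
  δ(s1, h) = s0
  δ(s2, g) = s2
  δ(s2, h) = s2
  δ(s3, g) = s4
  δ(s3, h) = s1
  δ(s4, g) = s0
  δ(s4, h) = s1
g, hh, ggg, ghg, hgg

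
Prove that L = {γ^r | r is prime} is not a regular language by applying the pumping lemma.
Assume L is regular with pumping length p. Idea: pumping by a suitable count produces a composite length.
Let q be a prime with q ≥ p and choose s = γ^q ∈ L. By the pumping lemma, s = xyz with |xy| ≤ p, |y| = k ≥ 1. Take i = q+1: |xy^(q+1)z| = q + q·k = q(1+k). Since q ≥ 2 and 1+k ≥ 2, q(1+k) is composite, so xy^(q+1)z ∉ L.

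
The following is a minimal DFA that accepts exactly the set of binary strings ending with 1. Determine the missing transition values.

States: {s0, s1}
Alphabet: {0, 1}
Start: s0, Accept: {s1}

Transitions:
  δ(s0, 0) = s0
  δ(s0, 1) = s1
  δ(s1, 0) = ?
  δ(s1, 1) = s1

From the language and accept set, identify what each state tracks — s0: last symbol not 1; s1: last symbol is 1.
Each missing δ(q, a) is the state matching the new tracked value after reading a.
δ(s1, 0) = s0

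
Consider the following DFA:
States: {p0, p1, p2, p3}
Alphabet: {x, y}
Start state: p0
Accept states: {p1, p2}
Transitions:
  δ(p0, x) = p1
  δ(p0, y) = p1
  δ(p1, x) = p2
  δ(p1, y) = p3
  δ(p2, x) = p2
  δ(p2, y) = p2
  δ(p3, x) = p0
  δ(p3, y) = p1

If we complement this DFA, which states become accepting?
Complement accept states = All states \ Original accept states
= {p0, p1, p2, p3} \ {p1, p2}
{p0, p3}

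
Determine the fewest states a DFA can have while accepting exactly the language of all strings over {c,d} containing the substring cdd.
By Myhill–Nerode, count the distinguishable equivalence classes: 4 classes — one per longest suffix of the input that is a prefix of 'cdd' (lengths 0 through 2), plus an absorbing 'already seen cdd' class.
4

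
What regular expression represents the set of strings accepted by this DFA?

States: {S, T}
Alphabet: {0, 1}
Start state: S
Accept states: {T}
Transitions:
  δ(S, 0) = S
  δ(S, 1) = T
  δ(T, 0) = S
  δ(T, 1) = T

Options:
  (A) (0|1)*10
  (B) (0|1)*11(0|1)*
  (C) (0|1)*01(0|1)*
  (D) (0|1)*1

Check each option against the DFA on short strings; one disagreement eliminates an option:
  (A) (0|1)*10: on '1' the DFA goes S → T and accepts (T ∈ Accept), but the regex does not match it → eliminate
  (B) (0|1)*11(0|1)*: on '1' the DFA goes S → T and accepts (T ∈ Accept), but the regex does not match it → eliminate
  (C) (0|1)*01(0|1)*: on '1' the DFA goes S → T and accepts (T ∈ Accept), but the regex does not match it → eliminate
  (D) (0|1)*1: agrees with the DFA on every string of length ≤ 6
Only (D) is consistent with the DFA.
(D) (0|1)*1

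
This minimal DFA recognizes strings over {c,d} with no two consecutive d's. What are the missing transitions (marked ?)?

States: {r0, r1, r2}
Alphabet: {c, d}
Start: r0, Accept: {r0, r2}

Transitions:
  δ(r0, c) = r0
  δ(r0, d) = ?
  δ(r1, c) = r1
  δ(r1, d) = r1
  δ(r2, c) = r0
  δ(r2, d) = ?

From the language and accept set, identify what each state tracks — r0: last symbol not d (ok); r1: saw dd (dead); r2: last symbol d (ok).
Each missing δ(q, a) is the state matching the new tracked value after reading a.
δ(r0, d) = r2; δ(r2, d) = r1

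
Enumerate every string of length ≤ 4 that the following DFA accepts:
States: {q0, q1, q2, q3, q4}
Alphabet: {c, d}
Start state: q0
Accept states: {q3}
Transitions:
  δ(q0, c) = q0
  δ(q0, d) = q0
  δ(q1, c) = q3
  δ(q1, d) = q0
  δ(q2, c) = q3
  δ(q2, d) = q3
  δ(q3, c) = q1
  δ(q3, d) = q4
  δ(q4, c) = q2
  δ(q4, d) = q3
None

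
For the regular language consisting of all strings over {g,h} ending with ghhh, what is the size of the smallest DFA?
By Myhill–Nerode, count the distinguishable equivalence classes: 5 classes — one per longest suffix of the input that is a prefix of 'ghhh' (lengths 0 through 4); only the length-4 class is accepting.
5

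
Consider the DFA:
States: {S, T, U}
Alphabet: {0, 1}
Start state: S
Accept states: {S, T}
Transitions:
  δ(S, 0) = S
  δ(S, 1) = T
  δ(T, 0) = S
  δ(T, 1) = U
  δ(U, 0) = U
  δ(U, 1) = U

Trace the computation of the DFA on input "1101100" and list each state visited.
read '1': S → T
  read '1': T → U
  read '0': U → U
  read '1': U → U
  read '1': U → U
  read '0': U → U
  read '0': U → U
S -> T -> U -> U -> U -> U -> U -> U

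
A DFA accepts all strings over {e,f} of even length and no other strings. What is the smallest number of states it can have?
By Myhill–Nerode, count the distinguishable equivalence classes: two classes — parity of the length.
2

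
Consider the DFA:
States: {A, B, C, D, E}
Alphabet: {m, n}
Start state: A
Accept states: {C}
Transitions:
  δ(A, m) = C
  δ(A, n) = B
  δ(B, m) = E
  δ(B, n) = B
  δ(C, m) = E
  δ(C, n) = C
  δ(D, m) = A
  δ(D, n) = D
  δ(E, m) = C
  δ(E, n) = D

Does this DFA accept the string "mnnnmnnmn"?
Processing string "mnnnmnnmn":
  A --m--> C
  C --n--> C
  C --n--> C
  C --n--> C
  C --m--> E
  E --n--> D
  D --n--> D
  D --m--> A
  A --n--> B
Final state: B
Accept states: {C}
No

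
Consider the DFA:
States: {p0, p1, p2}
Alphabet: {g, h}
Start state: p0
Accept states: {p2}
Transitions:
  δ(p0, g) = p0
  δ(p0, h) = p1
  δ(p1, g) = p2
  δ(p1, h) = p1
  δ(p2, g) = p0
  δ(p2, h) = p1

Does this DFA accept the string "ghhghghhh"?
Processing string "ghhghghhh":
  p0 --g--> p0
  p0 --h--> p1
  p1 --h--> p1
  p1 --g--> p2
  p2 --h--> p1
  p1 --g--> p2
  p2 --h--> p1
  p1 --h--> p1
  p1 --h--> p1
Final state: p1
Accept states: {p2}
No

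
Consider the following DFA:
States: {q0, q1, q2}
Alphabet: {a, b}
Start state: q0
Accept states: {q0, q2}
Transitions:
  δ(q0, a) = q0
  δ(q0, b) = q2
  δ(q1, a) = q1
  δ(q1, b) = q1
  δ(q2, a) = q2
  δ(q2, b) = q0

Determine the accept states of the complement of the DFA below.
Complement accept states = All states \ Original accept states
= {q0, q1, q2} \ {q0, q2}
{q1}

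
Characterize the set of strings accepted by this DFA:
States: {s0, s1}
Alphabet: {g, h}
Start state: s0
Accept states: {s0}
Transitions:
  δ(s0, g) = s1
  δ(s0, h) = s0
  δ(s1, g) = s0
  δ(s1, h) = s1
Testing a few strings:
  'gg' → accept
  'hg' → reject
  'h' → accept
  'hgg' → accept
State roles: s0=even number of g's so far; s1=odd number of g's so far
All strings over {g,h} with an even number of g's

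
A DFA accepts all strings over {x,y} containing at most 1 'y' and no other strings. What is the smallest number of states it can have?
By Myhill–Nerode, count the distinguishable equivalence classes: 3 classes — having seen 0, 1, or >1 copies of 'y'; counts 0 through 1 are accepting and >1 is dead.
3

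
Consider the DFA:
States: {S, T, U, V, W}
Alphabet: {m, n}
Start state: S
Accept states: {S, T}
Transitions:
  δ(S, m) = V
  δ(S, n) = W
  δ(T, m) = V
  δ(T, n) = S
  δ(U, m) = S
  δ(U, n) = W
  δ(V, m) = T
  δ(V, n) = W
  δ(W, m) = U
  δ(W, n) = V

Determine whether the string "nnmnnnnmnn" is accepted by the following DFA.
Processing string "nnmnnnnmnn":
  S --n--> W
  W --n--> V
  V --m--> T
  T --n--> S
  S --n--> W
  W --n--> V
  V --n--> W
  W --m--> U
  U --n--> W
  W --n--> V
Final state: V
Accept states: {S, T}
No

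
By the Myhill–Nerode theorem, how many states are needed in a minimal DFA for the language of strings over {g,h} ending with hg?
By Myhill–Nerode, count the distinguishable equivalence classes: 3 classes — one per longest suffix of the input that is a prefix of 'hg' (lengths 0 through 2); only the length-2 class is accepting.
3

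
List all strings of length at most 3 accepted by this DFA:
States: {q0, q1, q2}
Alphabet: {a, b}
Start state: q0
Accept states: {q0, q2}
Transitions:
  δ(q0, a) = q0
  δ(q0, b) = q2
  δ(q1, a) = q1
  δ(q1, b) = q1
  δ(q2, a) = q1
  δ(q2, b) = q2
ε, a, b, aa, ab, bb, aaa, aab, abb, bbb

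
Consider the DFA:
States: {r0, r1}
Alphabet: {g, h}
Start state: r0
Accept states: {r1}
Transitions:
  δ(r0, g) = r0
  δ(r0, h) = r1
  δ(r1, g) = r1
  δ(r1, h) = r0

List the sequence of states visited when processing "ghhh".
read 'g': r0 → r0
  read 'h': r0 → r1
  read 'h': r1 → r0
  read 'h': r0 → r1
r0 -> r0 -> r1 -> r0 -> r1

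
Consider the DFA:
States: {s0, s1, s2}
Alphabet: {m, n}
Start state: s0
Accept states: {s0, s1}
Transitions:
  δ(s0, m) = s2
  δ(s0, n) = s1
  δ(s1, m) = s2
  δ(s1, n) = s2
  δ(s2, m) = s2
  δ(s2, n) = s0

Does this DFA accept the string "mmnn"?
Processing string "mmnn":
  s0 --m--> s2
  s2 --m--> s2
  s2 --n--> s0
  s0 --n--> s1
Final state: s1
Accept states: {s0, s1}
Yes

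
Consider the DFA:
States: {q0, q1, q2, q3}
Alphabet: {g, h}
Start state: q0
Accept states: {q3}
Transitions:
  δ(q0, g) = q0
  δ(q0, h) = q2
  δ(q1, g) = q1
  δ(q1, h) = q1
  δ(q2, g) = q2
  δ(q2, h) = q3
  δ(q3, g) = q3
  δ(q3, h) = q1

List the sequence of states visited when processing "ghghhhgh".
read 'g': q0 → q0
  read 'h': q0 → q2
  read 'g': q2 → q2
  read 'h': q2 → q3
  read 'h': q3 → q1
  read 'h': q1 → q1
  read 'g': q1 → q1
  read 'h': q1 → q1
q0 -> q0 -> q2 -> q2 -> q3 -> q1 -> q1 -> q1 -> q1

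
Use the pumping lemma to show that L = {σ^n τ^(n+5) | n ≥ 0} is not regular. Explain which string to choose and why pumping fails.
Assume L is regular with pumping length p. Idea: pumping the σ-block breaks the fixed offset of 5.
Choose s = σ^p τ^(p+5) ∈ L. By the pumping lemma, s = xyz with |xy| ≤ p, |y| > 0, so y = σ^k with k ≥ 1. Then xy²z = σ^(p+k) τ^(p+5). For this to be in L we would need p+5 = (p+k)+5, i.e. k = 0, contradicting k ≥ 1. So xy²z ∉ L.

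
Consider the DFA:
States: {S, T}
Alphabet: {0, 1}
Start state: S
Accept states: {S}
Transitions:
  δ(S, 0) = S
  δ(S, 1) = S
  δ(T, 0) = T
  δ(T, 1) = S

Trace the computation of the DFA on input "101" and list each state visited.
read '1': S → S
  read '0': S → S
  read '1': S → S
S -> S -> S -> S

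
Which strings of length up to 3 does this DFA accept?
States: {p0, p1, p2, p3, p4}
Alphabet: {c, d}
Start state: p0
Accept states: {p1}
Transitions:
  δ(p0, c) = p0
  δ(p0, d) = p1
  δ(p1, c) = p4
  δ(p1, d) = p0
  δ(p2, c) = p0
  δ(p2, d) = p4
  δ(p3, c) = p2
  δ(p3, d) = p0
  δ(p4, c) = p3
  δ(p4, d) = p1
d, cd, ccd, dcd, ddd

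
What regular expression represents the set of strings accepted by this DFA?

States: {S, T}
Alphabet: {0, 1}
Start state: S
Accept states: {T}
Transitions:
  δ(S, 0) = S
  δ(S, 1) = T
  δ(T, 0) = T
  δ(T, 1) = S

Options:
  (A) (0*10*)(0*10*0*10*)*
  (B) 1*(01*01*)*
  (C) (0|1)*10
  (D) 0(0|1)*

Check each option against the DFA on short strings; one disagreement eliminates an option:
  (A) (0*10*)(0*10*0*10*)*: agrees with the DFA on every string of length ≤ 6
  (B) 1*(01*01*)*: on ε the DFA stays in S and rejects (S ∉ Accept), but the regex matches it → eliminate
  (C) (0|1)*10: on '1' the DFA goes S → T and accepts (T ∈ Accept), but the regex does not match it → eliminate
  (D) 0(0|1)*: on '0' the DFA goes S → S and rejects (S ∉ Accept), but the regex matches it → eliminate
Only (A) is consistent with the DFA.
(A) (0*10*)(0*10*0*10*)*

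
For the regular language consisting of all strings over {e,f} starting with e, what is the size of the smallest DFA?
By Myhill–Nerode, count the distinguishable equivalence classes: three classes — empty / started with e / started with f (dead).
3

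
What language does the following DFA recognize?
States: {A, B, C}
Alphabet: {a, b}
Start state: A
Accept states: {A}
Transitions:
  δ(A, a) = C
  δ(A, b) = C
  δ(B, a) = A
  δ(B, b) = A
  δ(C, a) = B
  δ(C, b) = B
Testing a few strings:
  'bab' → accept
  'aaab' → reject
  'a' → reject
  'aaa' → accept
State roles: A=length ≡ 0 (mod 3); B=length ≡ 2 (mod 3); C=length ≡ 1 (mod 3)
All strings over {a,b} whose length is a multiple of 3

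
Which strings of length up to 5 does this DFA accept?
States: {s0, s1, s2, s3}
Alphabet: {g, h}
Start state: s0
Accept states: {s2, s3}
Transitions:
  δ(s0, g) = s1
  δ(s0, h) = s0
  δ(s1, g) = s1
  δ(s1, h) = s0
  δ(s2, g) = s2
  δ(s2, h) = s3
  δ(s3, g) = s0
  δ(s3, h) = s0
None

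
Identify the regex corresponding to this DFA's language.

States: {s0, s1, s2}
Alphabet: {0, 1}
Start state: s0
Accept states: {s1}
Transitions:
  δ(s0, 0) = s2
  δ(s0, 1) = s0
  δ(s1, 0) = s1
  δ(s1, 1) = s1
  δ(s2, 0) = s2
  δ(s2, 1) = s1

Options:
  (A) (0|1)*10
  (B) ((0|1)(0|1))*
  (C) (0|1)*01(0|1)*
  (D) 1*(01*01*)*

Check each option against the DFA on short strings; one disagreement eliminates an option:
  (A) (0|1)*10: on '01' the DFA goes s0 → s2 → s1 and accepts (s1 ∈ Accept), but the regex does not match it → eliminate
  (B) ((0|1)(0|1))*: on ε the DFA stays in s0 and rejects (s0 ∉ Accept), but the regex matches it → eliminate
  (C) (0|1)*01(0|1)*: agrees with the DFA on every string of length ≤ 6
  (D) 1*(01*01*)*: on ε the DFA stays in s0 and rejects (s0 ∉ Accept), but the regex matches it → eliminate
Only (C) is consistent with the DFA.
(C) (0|1)*01(0|1)*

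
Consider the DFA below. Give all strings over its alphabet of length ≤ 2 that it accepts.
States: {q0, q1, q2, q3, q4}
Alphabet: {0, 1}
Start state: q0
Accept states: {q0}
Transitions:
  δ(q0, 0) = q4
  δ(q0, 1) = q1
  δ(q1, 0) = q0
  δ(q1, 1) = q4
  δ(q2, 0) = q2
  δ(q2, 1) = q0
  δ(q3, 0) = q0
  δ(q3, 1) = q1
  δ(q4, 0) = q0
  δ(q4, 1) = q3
ε, 00, 10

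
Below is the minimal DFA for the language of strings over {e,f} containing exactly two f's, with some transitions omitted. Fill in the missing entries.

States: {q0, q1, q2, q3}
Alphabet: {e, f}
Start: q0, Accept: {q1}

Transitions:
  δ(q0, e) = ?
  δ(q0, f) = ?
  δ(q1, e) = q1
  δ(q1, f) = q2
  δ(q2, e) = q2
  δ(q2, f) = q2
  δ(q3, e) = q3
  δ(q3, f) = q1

From the language and accept set, identify what each state tracks — q0: zero f's; q1: two f's; q2: ≥ three f's (dead); q3: one f.
Each missing δ(q, a) is the state matching the new tracked value after reading a.
δ(q0, e) = q0; δ(q0, f) = q3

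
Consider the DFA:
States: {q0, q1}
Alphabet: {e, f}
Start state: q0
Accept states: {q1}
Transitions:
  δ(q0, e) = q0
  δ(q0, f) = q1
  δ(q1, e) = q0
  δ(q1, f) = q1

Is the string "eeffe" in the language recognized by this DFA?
Processing string "eeffe":
  q0 --e--> q0
  q0 --e--> q0
  q0 --f--> q1
  q1 --f--> q1
  q1 --e--> q0
Final state: q0
Accept states: {q1}
No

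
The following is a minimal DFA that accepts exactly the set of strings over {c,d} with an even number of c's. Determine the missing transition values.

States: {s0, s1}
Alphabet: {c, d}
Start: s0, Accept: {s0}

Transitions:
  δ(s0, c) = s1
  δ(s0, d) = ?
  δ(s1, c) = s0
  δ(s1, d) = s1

From the language and accept set, identify what each state tracks — s0: even number of c's so far; s1: odd number of c's so far.
Each missing δ(q, a) is the state matching the new tracked value after reading a.
δ(s0, d) = s0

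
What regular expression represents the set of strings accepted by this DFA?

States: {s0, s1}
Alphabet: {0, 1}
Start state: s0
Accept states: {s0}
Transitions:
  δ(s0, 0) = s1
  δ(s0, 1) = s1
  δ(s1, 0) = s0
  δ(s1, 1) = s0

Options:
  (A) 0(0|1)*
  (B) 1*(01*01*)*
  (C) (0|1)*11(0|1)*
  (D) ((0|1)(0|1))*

Check each option against the DFA on short strings; one disagreement eliminates an option:
  (A) 0(0|1)*: on ε the DFA stays in s0 and accepts (s0 ∈ Accept), but the regex does not match it → eliminate
  (B) 1*(01*01*)*: on '1' the DFA goes s0 → s1 and rejects (s1 ∉ Accept), but the regex matches it → eliminate
  (C) (0|1)*11(0|1)*: on ε the DFA stays in s0 and accepts (s0 ∈ Accept), but the regex does not match it → eliminate
  (D) ((0|1)(0|1))*: agrees with the DFA on every string of length ≤ 6
Only (D) is consistent with the DFA.
(D) ((0|1)(0|1))*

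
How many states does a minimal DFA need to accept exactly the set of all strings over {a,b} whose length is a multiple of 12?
By Myhill–Nerode, count the distinguishable equivalence classes: 12 classes — one per residue of the length mod 12; class i is distinguished from class j by any string of length (12 − i) mod 12.
12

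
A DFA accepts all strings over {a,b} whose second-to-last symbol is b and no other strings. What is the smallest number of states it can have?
By Myhill–Nerode, count the distinguishable equivalence classes: 2^2 = 4 classes — the DFA must remember the last 2 symbols read; every pair of distinct length-2 suffixes is distinguishable by some continuation.
4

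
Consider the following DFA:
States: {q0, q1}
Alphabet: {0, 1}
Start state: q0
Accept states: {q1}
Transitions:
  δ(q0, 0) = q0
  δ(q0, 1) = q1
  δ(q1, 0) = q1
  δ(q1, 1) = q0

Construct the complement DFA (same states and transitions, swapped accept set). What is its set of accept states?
Complement accept states = All states \ Original accept states
= {q0, q1} \ {q1}
{q0}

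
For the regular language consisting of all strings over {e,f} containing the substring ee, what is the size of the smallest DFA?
By Myhill–Nerode, count the distinguishable equivalence classes: 3 classes — one per longest suffix of the input that is a prefix of 'ee' (lengths 0 through 1), plus an absorbing 'already seen ee' class.
3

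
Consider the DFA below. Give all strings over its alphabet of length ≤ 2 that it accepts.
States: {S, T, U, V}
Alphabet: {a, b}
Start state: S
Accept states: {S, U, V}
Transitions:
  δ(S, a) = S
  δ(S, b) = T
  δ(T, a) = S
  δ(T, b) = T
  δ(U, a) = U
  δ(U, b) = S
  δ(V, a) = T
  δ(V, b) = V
ε, a, aa, ba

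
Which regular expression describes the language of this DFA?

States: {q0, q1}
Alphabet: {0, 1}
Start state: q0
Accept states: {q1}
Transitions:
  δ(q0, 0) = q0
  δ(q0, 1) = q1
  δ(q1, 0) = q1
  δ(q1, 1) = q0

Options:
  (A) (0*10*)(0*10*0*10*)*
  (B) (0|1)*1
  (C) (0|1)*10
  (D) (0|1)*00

Check each option against the DFA on short strings; one disagreement eliminates an option:
  (A) (0*10*)(0*10*0*10*)*: agrees with the DFA on every string of length ≤ 6
  (B) (0|1)*1: on '10' the DFA goes q0 → q1 → q1 and accepts (q1 ∈ Accept), but the regex does not match it → eliminate
  (C) (0|1)*10: on '1' the DFA goes q0 → q1 and accepts (q1 ∈ Accept), but the regex does not match it → eliminate
  (D) (0|1)*00: on '1' the DFA goes q0 → q1 and accepts (q1 ∈ Accept), but the regex does not match it → eliminate
Only (A) is consistent with the DFA.
(A) (0*10*)(0*10*0*10*)*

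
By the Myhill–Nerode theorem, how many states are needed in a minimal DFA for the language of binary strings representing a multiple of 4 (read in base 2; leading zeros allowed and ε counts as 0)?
By Myhill–Nerode, count the distinguishable equivalence classes: three classes — value mod 4 is 0, 2, or odd (residues 1 and 3 are indistinguishable: 2r+b mod 4 depends only on r mod 2).
3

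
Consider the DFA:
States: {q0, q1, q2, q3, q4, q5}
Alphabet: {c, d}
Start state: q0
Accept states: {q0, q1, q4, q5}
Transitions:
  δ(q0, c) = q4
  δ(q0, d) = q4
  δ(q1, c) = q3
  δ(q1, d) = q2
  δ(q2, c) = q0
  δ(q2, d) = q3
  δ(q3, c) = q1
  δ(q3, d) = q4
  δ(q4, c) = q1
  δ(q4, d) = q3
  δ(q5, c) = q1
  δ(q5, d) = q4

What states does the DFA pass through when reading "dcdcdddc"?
read 'd': q0 → q4
  read 'c': q4 → q1
  read 'd': q1 → q2
  read 'c': q2 → q0
  read 'd': q0 → q4
  read 'd': q4 → q3
  read 'd': q3 → q4
  read 'c': q4 → q1
q0 -> q4 -> q1 -> q2 -> q0 -> q4 -> q3 -> q4 -> q1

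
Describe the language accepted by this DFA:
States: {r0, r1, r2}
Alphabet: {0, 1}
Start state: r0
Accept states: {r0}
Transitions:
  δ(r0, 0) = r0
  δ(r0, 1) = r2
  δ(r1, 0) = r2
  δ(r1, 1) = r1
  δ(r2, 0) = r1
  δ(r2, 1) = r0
Testing a few strings:
  '0010' → reject
  '10' → reject
  '000' → accept
  '0' → accept
State roles: r0=value ≡ 0 (mod 3); r1=value ≡ 2 (mod 3); r2=value ≡ 1 (mod 3)
All binary strings representing a multiple of 3 (read in base 2; leading zeros allowed and ε counts as 0)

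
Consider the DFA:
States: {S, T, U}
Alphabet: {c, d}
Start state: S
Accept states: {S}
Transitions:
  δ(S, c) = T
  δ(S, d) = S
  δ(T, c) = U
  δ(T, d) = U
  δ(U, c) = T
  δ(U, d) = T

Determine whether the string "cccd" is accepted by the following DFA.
Processing string "cccd":
  S --c--> T
  T --c--> U
  U --c--> T
  T --d--> U
Final state: U
Accept states: {S}
No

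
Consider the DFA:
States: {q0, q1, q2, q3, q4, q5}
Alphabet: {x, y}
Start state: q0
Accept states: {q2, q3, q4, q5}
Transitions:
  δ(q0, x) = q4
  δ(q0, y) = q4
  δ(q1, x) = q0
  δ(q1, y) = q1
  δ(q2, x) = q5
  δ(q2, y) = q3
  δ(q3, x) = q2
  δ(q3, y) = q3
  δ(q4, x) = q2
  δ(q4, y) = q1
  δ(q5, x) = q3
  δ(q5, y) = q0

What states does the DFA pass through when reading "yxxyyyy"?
read 'y': q0 → q4
  read 'x': q4 → q2
  read 'x': q2 → q5
  read 'y': q5 → q0
  read 'y': q0 → q4
  read 'y': q4 → q1
  read 'y': q1 → q1
q0 -> q4 -> q2 -> q5 -> q0 -> q4 -> q1 -> q1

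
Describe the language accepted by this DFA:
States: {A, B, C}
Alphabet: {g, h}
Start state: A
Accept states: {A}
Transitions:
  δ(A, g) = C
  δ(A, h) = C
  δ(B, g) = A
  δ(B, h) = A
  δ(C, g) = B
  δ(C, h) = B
Testing a few strings:
  'hgh' → accept
  'hg' → reject
  'hhh' → accept
  'hgg' → accept
State roles: A=length ≡ 0 (mod 3); B=length ≡ 2 (mod 3); C=length ≡ 1 (mod 3)
All strings over {g,h} whose length is a multiple of 3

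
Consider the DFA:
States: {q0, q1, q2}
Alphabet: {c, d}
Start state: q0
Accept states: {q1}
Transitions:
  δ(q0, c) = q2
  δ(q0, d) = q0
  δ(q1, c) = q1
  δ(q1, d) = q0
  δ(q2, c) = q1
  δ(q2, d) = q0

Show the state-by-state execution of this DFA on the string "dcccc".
read 'd': q0 → q0
  read 'c': q0 → q2
  read 'c': q2 → q1
  read 'c': q1 → q1
  read 'c': q1 → q1
q0 -> q0 -> q2 -> q1 -> q1 -> q1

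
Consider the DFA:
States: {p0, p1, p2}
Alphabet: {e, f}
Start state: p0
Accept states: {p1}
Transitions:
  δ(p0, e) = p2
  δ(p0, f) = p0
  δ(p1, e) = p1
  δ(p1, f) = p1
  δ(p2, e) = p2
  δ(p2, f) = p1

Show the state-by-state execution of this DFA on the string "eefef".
read 'e': p0 → p2
  read 'e': p2 → p2
  read 'f': p2 → p1
  read 'e': p1 → p1
  read 'f': p1 → p1
p0 -> p2 -> p2 -> p1 -> p1 -> p1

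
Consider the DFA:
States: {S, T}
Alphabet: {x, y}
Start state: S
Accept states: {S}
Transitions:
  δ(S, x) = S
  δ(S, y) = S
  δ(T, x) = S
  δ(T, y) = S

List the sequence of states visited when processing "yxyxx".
read 'y': S → S
  read 'x': S → S
  read 'y': S → S
  read 'x': S → S
  read 'x': S → S
S -> S -> S -> S -> S -> S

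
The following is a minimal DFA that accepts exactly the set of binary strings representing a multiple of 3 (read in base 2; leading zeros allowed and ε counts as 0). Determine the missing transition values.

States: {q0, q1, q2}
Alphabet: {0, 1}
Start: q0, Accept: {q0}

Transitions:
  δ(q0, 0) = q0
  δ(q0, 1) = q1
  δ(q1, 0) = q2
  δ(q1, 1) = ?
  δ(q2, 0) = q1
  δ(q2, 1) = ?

From the language and accept set, identify what each state tracks — q0: value ≡ 0 (mod 3); q1: value ≡ 1 (mod 3); q2: value ≡ 2 (mod 3).
Each missing δ(q, a) is the state matching the new tracked value after reading a.
δ(q1, 1) = q0; δ(q2, 1) = q2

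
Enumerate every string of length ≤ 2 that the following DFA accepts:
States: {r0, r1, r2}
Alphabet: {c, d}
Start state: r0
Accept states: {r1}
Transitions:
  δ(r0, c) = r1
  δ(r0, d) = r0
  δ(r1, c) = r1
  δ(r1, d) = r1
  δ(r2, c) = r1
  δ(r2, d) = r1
c, cc, cd, dc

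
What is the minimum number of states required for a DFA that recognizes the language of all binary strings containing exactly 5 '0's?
By Myhill–Nerode, count the distinguishable equivalence classes: 7 classes — having seen 0, 1, …, 5, or >5 copies of '0'; the count-5 class is the only accepting one and >5 is dead.
7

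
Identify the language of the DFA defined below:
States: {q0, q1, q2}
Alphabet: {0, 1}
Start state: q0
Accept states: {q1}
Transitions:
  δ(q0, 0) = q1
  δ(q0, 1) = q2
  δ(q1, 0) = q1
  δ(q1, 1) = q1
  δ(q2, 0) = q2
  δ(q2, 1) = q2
Testing a few strings:
  '10' → reject
  '100' → reject
  '1' → reject
  '110' → reject
State roles: q0=no input read; q1=started with 0; q2=started with 1 (dead)
All binary strings starting with 0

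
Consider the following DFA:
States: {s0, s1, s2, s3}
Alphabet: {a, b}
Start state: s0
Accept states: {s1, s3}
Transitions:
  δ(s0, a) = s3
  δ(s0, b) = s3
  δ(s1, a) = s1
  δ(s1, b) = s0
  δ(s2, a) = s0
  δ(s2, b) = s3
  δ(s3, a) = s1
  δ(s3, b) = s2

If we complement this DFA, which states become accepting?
Complement accept states = All states \ Original accept states
= {s0, s1, s2, s3} \ {s1, s3}
{s0, s2}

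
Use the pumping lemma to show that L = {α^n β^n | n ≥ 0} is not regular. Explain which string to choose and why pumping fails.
Assume L is regular with pumping length p. Idea: pumping the α-block changes the count balance.
Choose s = α^p β^p (length 2p ≥ p). By the pumping lemma, s = xyz with |xy| ≤ p, |y| > 0. So y = α^k for some k > 0 (since xy is entirely within the α's). Pumping gives xy²z = α^(p+k) β^p, which is not in L since p+k ≠ p.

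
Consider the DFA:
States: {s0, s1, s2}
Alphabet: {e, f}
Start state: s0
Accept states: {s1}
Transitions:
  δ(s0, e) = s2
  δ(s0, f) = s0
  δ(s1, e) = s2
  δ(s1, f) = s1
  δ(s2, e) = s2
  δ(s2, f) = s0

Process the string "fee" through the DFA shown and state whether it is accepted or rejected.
Processing string "fee":
  s0 --f--> s0
  s0 --e--> s2
  s2 --e--> s2
Final state: s2
Accept states: {s1}
No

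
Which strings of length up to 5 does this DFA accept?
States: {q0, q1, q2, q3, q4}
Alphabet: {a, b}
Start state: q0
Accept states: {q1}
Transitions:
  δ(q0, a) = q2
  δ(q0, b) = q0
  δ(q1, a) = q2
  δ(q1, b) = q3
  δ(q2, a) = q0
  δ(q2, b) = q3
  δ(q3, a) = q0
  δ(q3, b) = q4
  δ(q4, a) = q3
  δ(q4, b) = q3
None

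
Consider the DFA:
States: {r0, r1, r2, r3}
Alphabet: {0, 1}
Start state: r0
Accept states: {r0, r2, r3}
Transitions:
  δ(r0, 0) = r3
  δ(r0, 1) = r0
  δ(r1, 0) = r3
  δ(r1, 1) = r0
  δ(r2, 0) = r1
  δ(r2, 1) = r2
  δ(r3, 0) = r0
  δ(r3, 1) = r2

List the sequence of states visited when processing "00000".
read '0': r0 → r3
  read '0': r3 → r0
  read '0': r0 → r3
  read '0': r3 → r0
  read '0': r0 → r3
r0 -> r3 -> r0 -> r3 -> r0 -> r3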